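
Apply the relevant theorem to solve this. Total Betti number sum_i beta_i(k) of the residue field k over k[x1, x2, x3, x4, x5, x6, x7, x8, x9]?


Koszul resolution: beta_i(k)=C(n,i), n=9
sum_i C(9,i) = 2^9 = 512


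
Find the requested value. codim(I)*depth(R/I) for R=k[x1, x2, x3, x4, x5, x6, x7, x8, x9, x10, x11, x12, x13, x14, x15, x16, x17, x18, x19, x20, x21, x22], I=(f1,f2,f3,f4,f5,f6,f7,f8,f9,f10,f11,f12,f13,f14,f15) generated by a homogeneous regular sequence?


codim=15, depth=dim(R/I)=22-15=7
Product=15*7=105


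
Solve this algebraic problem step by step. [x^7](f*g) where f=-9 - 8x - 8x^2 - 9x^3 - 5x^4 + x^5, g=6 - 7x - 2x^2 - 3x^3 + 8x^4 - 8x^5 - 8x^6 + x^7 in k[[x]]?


[x^7] = sum a_i*b_j, i+j=7
  -9*1=-9
  -8*-8=64
  -8*-8=64
  -9*8=-72
  -5*-3=15
  1*-2=-2
Sum=60


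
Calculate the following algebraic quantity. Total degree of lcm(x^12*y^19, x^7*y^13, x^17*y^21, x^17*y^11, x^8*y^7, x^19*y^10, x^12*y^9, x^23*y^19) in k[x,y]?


lcm = componentwise max:
x: max(12,7,17,17,8,19,12,23)=23
y: max(19,13,21,11,7,10,9,19)=21
Total=23+21=44


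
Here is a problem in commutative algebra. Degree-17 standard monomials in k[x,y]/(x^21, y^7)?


k[x,y], I = (x^21, y^7), d = 17
Need i < 21 and d-i < 7.
Range: 11 <= i <= 17.
H(17) = 7


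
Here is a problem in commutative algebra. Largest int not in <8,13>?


gcd(8,13)=1 => F=ab-a-b=8*13-8-13=104-21=83


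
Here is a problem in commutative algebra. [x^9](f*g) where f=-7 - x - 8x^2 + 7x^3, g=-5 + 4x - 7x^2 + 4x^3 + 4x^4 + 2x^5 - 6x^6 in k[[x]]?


[x^9] = sum a_i*b_j, i+j=9
  7*-6=-42
Sum=-42


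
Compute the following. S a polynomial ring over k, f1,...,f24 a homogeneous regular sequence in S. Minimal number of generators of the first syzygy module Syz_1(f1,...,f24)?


Regular sequence => Koszul complex is the minimal free resolution.
Syz_1 minimally generated by Koszul relations f_i*e_j - f_j*e_i (i<j): mu(Syz_1) = beta_2 = C(m,2) = m(m-1)/2
m=24
24*23/2 = 276


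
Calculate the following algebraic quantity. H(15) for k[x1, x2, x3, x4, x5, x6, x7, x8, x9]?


C(d+n-1,n-1)=C(23,8)=490314


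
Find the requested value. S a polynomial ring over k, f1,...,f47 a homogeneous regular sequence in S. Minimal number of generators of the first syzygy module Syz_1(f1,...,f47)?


Regular sequence => Koszul complex is the minimal free resolution.
Syz_1 minimally generated by Koszul relations f_i*e_j - f_j*e_i (i<j): mu(Syz_1) = beta_2 = C(m,2) = m(m-1)/2
m=47
47*46/2 = 1081


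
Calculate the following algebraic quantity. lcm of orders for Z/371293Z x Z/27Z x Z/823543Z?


Exponent = lcm of the cyclic orders; pairwise coprime => product.
13^5*3^3*7^7=371293*27*823543=8255945279673


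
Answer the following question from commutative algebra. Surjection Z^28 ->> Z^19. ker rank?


rank(ker) = 28-19 = 9


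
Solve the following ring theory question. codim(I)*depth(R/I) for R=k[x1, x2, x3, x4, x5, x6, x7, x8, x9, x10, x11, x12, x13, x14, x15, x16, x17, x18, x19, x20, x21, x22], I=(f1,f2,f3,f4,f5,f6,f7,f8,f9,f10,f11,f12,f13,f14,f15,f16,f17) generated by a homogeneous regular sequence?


codim=17, depth=dim(R/I)=22-17=5
Product=17*5=85


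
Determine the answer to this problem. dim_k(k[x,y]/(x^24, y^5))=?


Basis: x^i*y^j, i<24, j<5
24*5=120


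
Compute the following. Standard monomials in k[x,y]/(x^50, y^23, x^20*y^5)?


k[x,y]/I, I = (x^50, y^23, x^20*y^5)
Rect: 50x23=1150. Corner: (50-20)x(23-5)=540.
dim = 1150-540 = 610


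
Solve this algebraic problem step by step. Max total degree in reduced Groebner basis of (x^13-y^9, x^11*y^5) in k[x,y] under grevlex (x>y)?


LT(f1)=x^13, LT(f2)=x^11y^5, lcm=x^13y^5
S(f1,f2) = y^5*f1 - x^2*f2 = -y^14
Reduced GB = {f1, f2, y^14}; degrees 13, 16, 14
Max = 16


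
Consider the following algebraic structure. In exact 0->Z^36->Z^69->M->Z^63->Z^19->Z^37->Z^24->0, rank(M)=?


Alt sum=0:
(-1)^0*36 + (-1)^1*69 + (-1)^2*? + (-1)^3*63 + (-1)^4*19 + (-1)^5*37 + (-1)^6*24=0
rank(M)=90


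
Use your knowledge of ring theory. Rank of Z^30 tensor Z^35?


rank(M(x)N) = rank(M)*rank(N)
30*35 = 1050


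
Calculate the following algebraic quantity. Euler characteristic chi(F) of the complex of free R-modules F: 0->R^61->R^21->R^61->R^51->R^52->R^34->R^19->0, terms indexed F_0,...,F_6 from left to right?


chi = sum (-1)^i * rank:
(-1)^0*61=61
(-1)^1*21=-21
(-1)^2*61=61
(-1)^3*51=-51
(-1)^4*52=52
(-1)^5*34=-34
(-1)^6*19=19
chi=87


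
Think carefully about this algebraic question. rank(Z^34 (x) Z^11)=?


rank(M(x)N) = rank(M)*rank(N)
34*11 = 374


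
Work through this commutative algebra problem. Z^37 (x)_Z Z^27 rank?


rank(M(x)N) = rank(M)*rank(N)
37*27 = 999


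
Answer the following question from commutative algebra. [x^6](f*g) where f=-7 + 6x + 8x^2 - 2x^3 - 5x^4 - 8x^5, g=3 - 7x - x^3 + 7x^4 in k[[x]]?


[x^6] = sum a_i*b_j, i+j=6
  8*7=56
  -2*-1=2
  -8*-7=56
Sum=114


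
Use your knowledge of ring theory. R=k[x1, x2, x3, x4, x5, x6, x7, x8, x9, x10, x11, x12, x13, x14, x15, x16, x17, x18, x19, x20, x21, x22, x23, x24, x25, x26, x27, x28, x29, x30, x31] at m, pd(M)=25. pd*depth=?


pd+depth=31
depth=31-25=6
pd*depth=25*6=150


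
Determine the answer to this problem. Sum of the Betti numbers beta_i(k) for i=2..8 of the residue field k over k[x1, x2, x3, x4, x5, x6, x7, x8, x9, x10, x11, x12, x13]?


Koszul resolution: beta_i(k)=C(n,i), n=13
C(13,2)=78, C(13,3)=286, C(13,4)=715, C(13,5)=1287, C(13,6)=1716, C(13,7)=1716, C(13,8)=1287
Sum=7085


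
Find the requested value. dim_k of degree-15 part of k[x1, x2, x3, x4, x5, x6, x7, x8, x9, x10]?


C(d+n-1,n-1)=C(24,9)=1307504


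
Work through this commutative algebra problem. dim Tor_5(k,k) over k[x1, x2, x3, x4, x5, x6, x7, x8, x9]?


Koszul: C(n,i)=C(9,5)=126


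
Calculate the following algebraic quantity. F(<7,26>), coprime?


gcd(7,26)=1 => F=ab-a-b=7*26-7-26=182-33=149


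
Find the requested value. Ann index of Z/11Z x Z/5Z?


Exponent = lcm of the cyclic orders; pairwise coprime => product.
11^1*5^1=11*5=55


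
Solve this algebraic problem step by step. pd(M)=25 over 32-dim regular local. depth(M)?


pd+depth=depth(R)=32
depth=32-25=7


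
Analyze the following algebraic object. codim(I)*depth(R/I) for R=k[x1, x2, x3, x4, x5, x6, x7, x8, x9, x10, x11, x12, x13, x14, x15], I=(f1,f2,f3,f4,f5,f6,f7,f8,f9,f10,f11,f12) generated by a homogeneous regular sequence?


codim=12, depth=dim(R/I)=15-12=3
Product=12*3=36


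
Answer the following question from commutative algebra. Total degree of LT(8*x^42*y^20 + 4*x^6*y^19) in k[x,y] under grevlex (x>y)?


LT: 8*x^42*y^20
deg_x=42, deg_y=20
Total=42+20=62


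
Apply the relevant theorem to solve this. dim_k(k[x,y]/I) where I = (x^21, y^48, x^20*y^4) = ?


k[x,y]/I, I = (x^21, y^48, x^20*y^4)
Rect: 21x48=1008. Corner: (21-20)x(48-4)=44.
dim = 1008-44 = 964


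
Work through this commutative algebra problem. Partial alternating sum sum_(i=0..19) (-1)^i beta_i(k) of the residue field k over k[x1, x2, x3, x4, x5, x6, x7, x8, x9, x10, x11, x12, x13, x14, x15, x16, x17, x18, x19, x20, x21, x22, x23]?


Koszul resolution: beta_i(k)=C(n,i), n=23
sum_(i=0..p) (-1)^i C(n,i) = (-1)^p C(n-1,p)
(-1)^19*C(22,19) = (-1)^19*1540 = -1540


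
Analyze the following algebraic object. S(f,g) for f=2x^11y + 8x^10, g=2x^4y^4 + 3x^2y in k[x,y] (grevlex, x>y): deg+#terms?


LT(f)=2x^11y, LT(g)=2x^4y^4
lcm(LM)=x^11y^4
S(f,g) (scaled by 4 to clear denominators) = 2y^3*f - 2x^7*g = 16x^10y^3 - 6x^9y
2 terms, deg 13.
13+2=15


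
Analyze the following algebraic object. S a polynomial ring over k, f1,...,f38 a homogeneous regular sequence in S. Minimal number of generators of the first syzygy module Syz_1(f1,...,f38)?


Regular sequence => Koszul complex is the minimal free resolution.
Syz_1 minimally generated by Koszul relations f_i*e_j - f_j*e_i (i<j): mu(Syz_1) = beta_2 = C(m,2) = m(m-1)/2
m=38
38*37/2 = 703


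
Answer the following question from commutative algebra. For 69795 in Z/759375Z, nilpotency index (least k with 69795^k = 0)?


69795^k mod 759375:
k=1: 69795
k=2: 710775
k=3: 91125
k=4: 303750
k=5: 0
First zero at k = 5


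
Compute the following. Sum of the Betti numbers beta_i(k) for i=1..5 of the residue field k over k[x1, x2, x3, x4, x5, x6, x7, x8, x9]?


Koszul resolution: beta_i(k)=C(n,i), n=9
C(9,1)=9, C(9,2)=36, C(9,3)=84, C(9,4)=126, C(9,5)=126
Sum=381


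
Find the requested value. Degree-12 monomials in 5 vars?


C(d+n-1,n-1)=C(16,4)=1820


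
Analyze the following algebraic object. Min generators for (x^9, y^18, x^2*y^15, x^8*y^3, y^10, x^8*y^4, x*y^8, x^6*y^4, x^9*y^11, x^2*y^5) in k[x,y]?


Remove redundant (divisible by others).
x^2*y^15 redundant.
x^8*y^4 redundant.
y^18 redundant.
x^9*y^11 redundant.
Min: x^9, x^8*y^3, x^6*y^4, x^2*y^5, x*y^8, y^10
Count=6


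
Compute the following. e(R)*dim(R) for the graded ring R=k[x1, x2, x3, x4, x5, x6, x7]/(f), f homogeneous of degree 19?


e(R)=deg(f)=19, dim(R)=7-1=6
e*dim=19*6=114


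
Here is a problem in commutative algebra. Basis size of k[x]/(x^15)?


Basis: 1,x,...,x^14
dim=15


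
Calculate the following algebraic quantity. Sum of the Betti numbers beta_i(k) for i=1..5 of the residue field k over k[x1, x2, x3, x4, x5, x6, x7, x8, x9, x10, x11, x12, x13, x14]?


Koszul resolution: beta_i(k)=C(n,i), n=14
C(14,1)=14, C(14,2)=91, C(14,3)=364, C(14,4)=1001, C(14,5)=2002
Sum=3472


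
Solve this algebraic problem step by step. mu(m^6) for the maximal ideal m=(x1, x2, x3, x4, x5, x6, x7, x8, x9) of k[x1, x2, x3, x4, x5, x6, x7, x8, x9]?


Graded Nakayama: mu(m^d) = dim_k (m^d/m^(d+1)) = #degree-6 monomials in 9 vars
C(n+d-1,d)=C(14,6)=3003


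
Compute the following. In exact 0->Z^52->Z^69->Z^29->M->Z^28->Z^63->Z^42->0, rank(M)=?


Alt sum=0:
(-1)^0*52 + (-1)^1*69 + (-1)^2*29 + (-1)^3*? + (-1)^4*28 + (-1)^5*63 + (-1)^6*42=0
rank(M)=19


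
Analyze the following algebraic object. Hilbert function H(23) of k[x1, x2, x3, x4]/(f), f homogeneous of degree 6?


C(26,3)-C(20,3)=2600-1140=1460


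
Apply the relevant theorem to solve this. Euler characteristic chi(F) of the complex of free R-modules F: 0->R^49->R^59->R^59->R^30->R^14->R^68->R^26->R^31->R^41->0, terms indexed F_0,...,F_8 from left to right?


chi = sum (-1)^i * rank:
(-1)^0*49=49
(-1)^1*59=-59
(-1)^2*59=59
(-1)^3*30=-30
(-1)^4*14=14
(-1)^5*68=-68
(-1)^6*26=26
(-1)^7*31=-31
(-1)^8*41=41
chi=1


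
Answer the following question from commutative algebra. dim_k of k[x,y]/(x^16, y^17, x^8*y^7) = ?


k[x,y]/I, I = (x^16, y^17, x^8*y^7)
Rect: 16x17=272. Corner: (16-8)x(17-7)=80.
dim = 272-80 = 192


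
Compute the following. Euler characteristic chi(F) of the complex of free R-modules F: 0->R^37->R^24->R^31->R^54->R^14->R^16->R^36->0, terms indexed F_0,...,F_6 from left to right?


chi = sum (-1)^i * rank:
(-1)^0*37=37
(-1)^1*24=-24
(-1)^2*31=31
(-1)^3*54=-54
(-1)^4*14=14
(-1)^5*16=-16
(-1)^6*36=36
chi=24


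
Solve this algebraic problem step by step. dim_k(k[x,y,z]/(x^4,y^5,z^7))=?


Basis: x^iy^jz^k, i<4,j<5,k<7
4*5*7=140


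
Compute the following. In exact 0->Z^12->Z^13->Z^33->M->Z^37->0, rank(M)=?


Alt sum=0:
(-1)^0*12 + (-1)^1*13 + (-1)^2*33 + (-1)^3*? + (-1)^4*37=0
rank(M)=69


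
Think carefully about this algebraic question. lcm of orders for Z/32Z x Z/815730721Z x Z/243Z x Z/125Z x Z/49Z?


Exponent = lcm of the cyclic orders; pairwise coprime => product.
2^5*13^8*3^5*5^3*7^2=32*815730721*243*125*49=38851622779788000


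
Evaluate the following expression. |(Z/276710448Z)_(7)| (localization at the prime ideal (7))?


7-primary part: 276710448=7^8*48
Size=7^8=5764801


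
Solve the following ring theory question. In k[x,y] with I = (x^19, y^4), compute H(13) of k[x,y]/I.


k[x,y], I = (x^19, y^4), d = 13
Need i < 19 and d-i < 4.
Range: 10 <= i <= 13.
H(13) = 4


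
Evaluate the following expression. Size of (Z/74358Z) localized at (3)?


3-primary part: 74358=3^7*34
Size=3^7=2187


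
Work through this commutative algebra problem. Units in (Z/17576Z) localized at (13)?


Local ring = Z/2197Z.
phi(2197) = 13^2*(13-1) = 2028


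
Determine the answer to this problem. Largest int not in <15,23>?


gcd(15,23)=1 => F=ab-a-b=15*23-15-23=345-38=307


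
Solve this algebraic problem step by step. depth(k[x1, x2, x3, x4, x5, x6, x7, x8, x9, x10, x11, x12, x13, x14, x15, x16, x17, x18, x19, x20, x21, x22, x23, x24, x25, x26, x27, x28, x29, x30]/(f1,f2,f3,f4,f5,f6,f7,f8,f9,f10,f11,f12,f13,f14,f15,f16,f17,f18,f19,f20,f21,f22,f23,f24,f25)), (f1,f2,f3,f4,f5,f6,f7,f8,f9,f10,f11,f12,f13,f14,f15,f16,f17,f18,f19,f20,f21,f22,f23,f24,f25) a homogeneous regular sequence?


depth(R)=30
depth(R/I)=30-25=5


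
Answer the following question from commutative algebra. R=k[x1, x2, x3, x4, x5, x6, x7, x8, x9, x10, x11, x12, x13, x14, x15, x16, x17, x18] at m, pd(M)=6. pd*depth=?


pd+depth=18
depth=18-6=12
pd*depth=6*12=72


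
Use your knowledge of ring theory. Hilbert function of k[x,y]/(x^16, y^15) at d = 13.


k[x,y], I = (x^16, y^15), d = 13
Need i < 16 and d-i < 15.
Range: 0 <= i <= 13.
H(13) = 14


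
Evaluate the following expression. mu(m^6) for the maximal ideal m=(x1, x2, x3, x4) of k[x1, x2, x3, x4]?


Graded Nakayama: mu(m^d) = dim_k (m^d/m^(d+1)) = #degree-6 monomials in 4 vars
C(n+d-1,d)=C(9,6)=84


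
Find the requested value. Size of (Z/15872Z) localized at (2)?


2-primary part: 15872=2^9*31
Size=2^9=512


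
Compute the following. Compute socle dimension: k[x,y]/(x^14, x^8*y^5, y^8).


Socle = ann(m) = span of standard monomials u with x*u, y*u in I (staircase corners).
Minimal generators: x^14, x^8*y^5, y^8
Corners: x^7y^7, x^13y^4
Socle dim=2


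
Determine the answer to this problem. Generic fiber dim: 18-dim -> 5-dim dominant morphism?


dim(fiber)=dim(X)-dim(Y)=18-5=13


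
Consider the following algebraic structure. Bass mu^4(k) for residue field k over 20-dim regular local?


C(n,i)=C(20,4)=4845


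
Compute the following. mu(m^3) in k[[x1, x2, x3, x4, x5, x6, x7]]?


C(n+d-1,d)=C(9,3)=84


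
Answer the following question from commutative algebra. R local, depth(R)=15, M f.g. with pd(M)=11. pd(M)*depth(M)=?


pd+depth=15
depth=15-11=4
pd*depth=11*4=44


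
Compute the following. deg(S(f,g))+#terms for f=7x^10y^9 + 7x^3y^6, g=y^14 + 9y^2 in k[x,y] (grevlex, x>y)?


LT(f)=7x^10y^9, LT(g)=y^14
lcm(LM)=x^10y^14
S(f,g) (scaled by 7 to clear denominators) = y^5*f - 7x^10*g = 7x^3y^11 - 63x^10y^2
2 terms, deg 14.
14+2=16


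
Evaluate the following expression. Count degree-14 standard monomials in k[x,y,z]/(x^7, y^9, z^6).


Need i<7, j<9, k<6 with i+j+k=14.
For each i, j ranges over max(0,14-i-5)..min(8,14-i):
  i=0: j in [9,8] -> 0
  i=1: j in [8,8] -> 1
  i=2: j in [7,8] -> 2
  i=3: j in [6,8] -> 3
  i=4: j in [5,8] -> 4
  i=5: j in [4,8] -> 5
  i=6: j in [3,8] -> 6
H(14) = 0+1+2+3+4+5+6 = 21


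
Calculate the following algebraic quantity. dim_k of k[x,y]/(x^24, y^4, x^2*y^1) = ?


k[x,y]/I, I = (x^24, y^4, x^2*y^1)
Rect: 24x4=96. Corner: (24-2)x(4-1)=66.
dim = 96-66 = 30


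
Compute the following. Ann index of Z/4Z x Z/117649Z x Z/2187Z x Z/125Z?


Exponent = lcm of the cyclic orders; pairwise coprime => product.
2^2*7^6*3^7*5^3=4*117649*2187*125=128649181500


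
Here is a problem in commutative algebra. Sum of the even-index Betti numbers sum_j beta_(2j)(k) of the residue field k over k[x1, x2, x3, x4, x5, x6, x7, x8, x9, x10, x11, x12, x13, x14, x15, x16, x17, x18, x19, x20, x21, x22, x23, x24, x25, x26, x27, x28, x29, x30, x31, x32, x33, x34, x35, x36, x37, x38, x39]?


Koszul resolution: beta_i(k)=C(n,i), n=39
sum_even C(39,i) = 2^(n-1) = 2^38 = 274877906944


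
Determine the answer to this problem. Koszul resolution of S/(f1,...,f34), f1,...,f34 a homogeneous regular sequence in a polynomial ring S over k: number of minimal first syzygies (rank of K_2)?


Regular sequence => Koszul complex is the minimal free resolution.
Syz_1 minimally generated by Koszul relations f_i*e_j - f_j*e_i (i<j): mu(Syz_1) = beta_2 = C(m,2) = m(m-1)/2
m=34
34*33/2 = 561


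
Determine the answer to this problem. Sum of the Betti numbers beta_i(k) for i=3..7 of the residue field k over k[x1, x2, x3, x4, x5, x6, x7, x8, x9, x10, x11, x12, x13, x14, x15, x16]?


Koszul resolution: beta_i(k)=C(n,i), n=16
C(16,3)=560, C(16,4)=1820, C(16,5)=4368, C(16,6)=8008, C(16,7)=11440
Sum=26196


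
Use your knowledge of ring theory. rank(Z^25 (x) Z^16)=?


rank(M(x)N) = rank(M)*rank(N)
25*16 = 400


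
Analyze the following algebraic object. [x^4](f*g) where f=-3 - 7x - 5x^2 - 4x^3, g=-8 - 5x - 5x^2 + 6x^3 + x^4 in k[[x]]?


[x^4] = sum a_i*b_j, i+j=4
  -3*1=-3
  -7*6=-42
  -5*-5=25
  -4*-5=20
Sum=0


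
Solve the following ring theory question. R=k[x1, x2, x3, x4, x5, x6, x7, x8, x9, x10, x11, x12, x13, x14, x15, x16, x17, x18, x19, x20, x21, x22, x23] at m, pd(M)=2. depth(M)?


pd+depth=depth(R)=23
depth=23-2=21


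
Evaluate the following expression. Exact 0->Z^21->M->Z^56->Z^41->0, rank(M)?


Alt sum=0:
(-1)^0*21 + (-1)^1*? + (-1)^2*56 + (-1)^3*41=0
rank(M)=36


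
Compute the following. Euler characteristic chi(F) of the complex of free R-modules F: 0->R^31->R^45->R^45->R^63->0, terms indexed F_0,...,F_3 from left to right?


chi = sum (-1)^i * rank:
(-1)^0*31=31
(-1)^1*45=-45
(-1)^2*45=45
(-1)^3*63=-63
chi=-32


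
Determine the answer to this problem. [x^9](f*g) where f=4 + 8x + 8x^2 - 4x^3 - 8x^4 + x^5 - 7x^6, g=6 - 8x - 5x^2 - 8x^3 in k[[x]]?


[x^9] = sum a_i*b_j, i+j=9
  -7*-8=56
Sum=56


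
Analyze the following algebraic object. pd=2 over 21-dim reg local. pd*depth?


pd+depth=21
depth=21-2=19
pd*depth=2*19=38


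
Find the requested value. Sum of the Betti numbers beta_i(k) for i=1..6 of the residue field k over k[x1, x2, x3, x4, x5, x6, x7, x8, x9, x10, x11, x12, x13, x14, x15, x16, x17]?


Koszul resolution: beta_i(k)=C(n,i), n=17
C(17,1)=17, C(17,2)=136, C(17,3)=680, C(17,4)=2380, C(17,5)=6188, C(17,6)=12376
Sum=21777


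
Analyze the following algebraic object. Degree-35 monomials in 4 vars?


C(d+n-1,n-1)=C(38,3)=8436


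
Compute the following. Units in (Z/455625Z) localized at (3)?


Local ring = Z/729Z.
phi(729) = 3^5*(3-1) = 486


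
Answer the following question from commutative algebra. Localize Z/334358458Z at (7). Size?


7-primary part: 334358458=7^8*58
Size=7^8=5764801


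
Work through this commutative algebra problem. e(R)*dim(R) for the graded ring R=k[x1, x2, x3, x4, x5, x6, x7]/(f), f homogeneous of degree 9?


e(R)=deg(f)=9, dim(R)=7-1=6
e*dim=9*6=54


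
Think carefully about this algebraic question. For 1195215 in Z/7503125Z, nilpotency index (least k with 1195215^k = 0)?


1195215^k mod 7503125:
k=1: 1195215
k=2: 3921225
k=3: 7460250
k=4: 1500625
k=5: 0
First zero at k = 5


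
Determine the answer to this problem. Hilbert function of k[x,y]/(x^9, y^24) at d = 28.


k[x,y], I = (x^9, y^24), d = 28
Need i < 9 and d-i < 24.
Range: 5 <= i <= 8.
H(28) = 4


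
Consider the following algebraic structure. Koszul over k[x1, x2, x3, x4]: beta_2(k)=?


C(n,i)=C(4,2)=6


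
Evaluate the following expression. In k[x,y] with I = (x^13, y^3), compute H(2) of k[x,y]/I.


k[x,y], I = (x^13, y^3), d = 2
Need i < 13 and d-i < 3.
Range: 0 <= i <= 2.
H(2) = 3


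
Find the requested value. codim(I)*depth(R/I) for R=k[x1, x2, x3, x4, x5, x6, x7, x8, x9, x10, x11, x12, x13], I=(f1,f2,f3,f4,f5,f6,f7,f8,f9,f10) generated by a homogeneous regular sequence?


codim=10, depth=dim(R/I)=13-10=3
Product=10*3=30


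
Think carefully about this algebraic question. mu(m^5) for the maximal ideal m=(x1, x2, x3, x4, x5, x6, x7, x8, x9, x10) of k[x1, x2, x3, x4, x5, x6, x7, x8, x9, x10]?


Graded Nakayama: mu(m^d) = dim_k (m^d/m^(d+1)) = #degree-5 monomials in 10 vars
C(n+d-1,d)=C(14,5)=2002


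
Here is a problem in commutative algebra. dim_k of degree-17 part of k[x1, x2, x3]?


C(d+n-1,n-1)=C(19,2)=171


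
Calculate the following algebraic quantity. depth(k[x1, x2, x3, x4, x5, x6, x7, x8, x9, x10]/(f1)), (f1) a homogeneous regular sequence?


depth(R)=10
depth(R/I)=10-1=9


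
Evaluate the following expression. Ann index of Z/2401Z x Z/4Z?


Exponent = lcm of the cyclic orders; pairwise coprime => product.
7^4*2^2=2401*4=9604


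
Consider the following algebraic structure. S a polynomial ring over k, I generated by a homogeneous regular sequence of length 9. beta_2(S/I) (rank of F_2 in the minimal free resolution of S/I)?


Regular sequence => Koszul complex is the minimal free resolution.
Syz_1 minimally generated by Koszul relations f_i*e_j - f_j*e_i (i<j): mu(Syz_1) = beta_2 = C(m,2) = m(m-1)/2
m=9
9*8/2 = 36


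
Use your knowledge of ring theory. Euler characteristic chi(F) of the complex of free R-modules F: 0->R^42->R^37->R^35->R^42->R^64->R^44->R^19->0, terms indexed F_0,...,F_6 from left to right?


chi = sum (-1)^i * rank:
(-1)^0*42=42
(-1)^1*37=-37
(-1)^2*35=35
(-1)^3*42=-42
(-1)^4*64=64
(-1)^5*44=-44
(-1)^6*19=19
chi=37


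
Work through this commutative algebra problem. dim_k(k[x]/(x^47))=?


Basis: 1,x,...,x^46
dim=47


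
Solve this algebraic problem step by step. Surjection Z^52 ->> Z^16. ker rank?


rank(ker) = 52-16 = 36


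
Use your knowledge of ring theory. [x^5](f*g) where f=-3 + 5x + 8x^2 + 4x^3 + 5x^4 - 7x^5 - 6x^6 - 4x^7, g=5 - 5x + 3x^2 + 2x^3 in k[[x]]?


[x^5] = sum a_i*b_j, i+j=5
  8*2=16
  4*3=12
  5*-5=-25
  -7*5=-35
Sum=-32


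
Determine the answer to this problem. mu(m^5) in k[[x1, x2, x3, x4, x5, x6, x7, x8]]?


C(n+d-1,d)=C(12,5)=792


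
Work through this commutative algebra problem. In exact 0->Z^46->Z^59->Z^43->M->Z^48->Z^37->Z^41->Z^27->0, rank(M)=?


Alt sum=0:
(-1)^0*46 + (-1)^1*59 + (-1)^2*43 + (-1)^3*? + (-1)^4*48 + (-1)^5*37 + (-1)^6*41 + (-1)^7*27=0
rank(M)=55


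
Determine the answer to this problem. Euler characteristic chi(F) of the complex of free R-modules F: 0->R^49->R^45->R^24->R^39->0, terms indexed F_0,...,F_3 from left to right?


chi = sum (-1)^i * rank:
(-1)^0*49=49
(-1)^1*45=-45
(-1)^2*24=24
(-1)^3*39=-39
chi=-11


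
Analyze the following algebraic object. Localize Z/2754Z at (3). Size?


3-primary part: 2754=3^4*34
Size=3^4=81


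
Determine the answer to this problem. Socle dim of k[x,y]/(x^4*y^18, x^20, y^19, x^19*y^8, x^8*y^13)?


Socle = ann(m) = span of standard monomials u with x*u, y*u in I (staircase corners).
Minimal generators: x^20, x^19*y^8, x^8*y^13, x^4*y^18, y^19
Corners: x^3y^18, x^7y^17, x^18y^12, x^19y^7
Socle dim=4


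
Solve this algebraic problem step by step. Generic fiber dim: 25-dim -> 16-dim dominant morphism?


dim(fiber)=dim(X)-dim(Y)=25-16=9


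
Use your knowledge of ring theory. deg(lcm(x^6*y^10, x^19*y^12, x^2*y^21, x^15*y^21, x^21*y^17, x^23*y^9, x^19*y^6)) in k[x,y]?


lcm = componentwise max:
x: max(6,19,2,15,21,23,19)=23
y: max(10,12,21,21,17,9,6)=21
Total=23+21=44


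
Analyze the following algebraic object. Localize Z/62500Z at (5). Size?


5-primary part: 62500=5^6*4
Size=5^6=15625


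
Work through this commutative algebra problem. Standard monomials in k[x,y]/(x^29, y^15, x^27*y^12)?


k[x,y]/I, I = (x^29, y^15, x^27*y^12)
Rect: 29x15=435. Corner: (29-27)x(15-12)=6.
dim = 435-6 = 429


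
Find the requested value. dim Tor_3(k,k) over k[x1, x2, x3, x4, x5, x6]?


Koszul: C(n,i)=C(6,3)=20


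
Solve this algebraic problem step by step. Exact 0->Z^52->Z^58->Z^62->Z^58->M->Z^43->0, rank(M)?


Alt sum=0:
(-1)^0*52 + (-1)^1*58 + (-1)^2*62 + (-1)^3*58 + (-1)^4*? + (-1)^5*43=0
rank(M)=45


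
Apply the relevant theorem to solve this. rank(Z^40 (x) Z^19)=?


rank(M(x)N) = rank(M)*rank(N)
40*19 = 760


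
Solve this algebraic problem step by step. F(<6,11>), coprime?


gcd(6,11)=1 => F=ab-a-b=6*11-6-11=66-17=49


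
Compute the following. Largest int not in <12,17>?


gcd(12,17)=1 => F=ab-a-b=12*17-12-17=204-29=175


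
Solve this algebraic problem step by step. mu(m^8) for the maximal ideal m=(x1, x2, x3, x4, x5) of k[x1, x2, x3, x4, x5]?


Graded Nakayama: mu(m^d) = dim_k (m^d/m^(d+1)) = #degree-8 monomials in 5 vars
C(n+d-1,d)=C(12,8)=495


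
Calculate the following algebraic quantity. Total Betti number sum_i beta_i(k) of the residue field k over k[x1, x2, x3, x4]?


Koszul resolution: beta_i(k)=C(n,i), n=4
sum_i C(4,i) = 2^4 = 16


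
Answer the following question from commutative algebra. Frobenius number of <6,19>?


gcd(6,19)=1 => F=ab-a-b=6*19-6-19=114-25=89


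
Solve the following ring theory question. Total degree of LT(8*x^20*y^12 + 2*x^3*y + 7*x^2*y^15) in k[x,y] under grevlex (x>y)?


LT: 8*x^20*y^12
deg_x=20, deg_y=12
Total=20+12=32


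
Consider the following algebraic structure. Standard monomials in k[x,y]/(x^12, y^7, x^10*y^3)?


k[x,y]/I, I = (x^12, y^7, x^10*y^3)
Rect: 12x7=84. Corner: (12-10)x(7-3)=8.
dim = 84-8 = 76


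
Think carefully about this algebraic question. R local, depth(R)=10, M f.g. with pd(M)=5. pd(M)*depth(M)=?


pd+depth=10
depth=10-5=5
pd*depth=5*5=25


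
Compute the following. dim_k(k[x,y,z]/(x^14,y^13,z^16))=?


Basis: x^iy^jz^k, i<14,j<13,k<16
14*13*16=2912


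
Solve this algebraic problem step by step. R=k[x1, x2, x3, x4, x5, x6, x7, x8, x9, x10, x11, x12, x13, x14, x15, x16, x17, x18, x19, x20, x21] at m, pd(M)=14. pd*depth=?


pd+depth=21
depth=21-14=7
pd*depth=14*7=98


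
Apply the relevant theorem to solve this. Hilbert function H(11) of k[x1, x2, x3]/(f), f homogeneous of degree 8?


C(13,2)-C(5,2)=78-10=68


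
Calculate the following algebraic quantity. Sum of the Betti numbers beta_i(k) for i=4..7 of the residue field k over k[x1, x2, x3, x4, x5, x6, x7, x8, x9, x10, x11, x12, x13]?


Koszul resolution: beta_i(k)=C(n,i), n=13
C(13,4)=715, C(13,5)=1287, C(13,6)=1716, C(13,7)=1716
Sum=5434


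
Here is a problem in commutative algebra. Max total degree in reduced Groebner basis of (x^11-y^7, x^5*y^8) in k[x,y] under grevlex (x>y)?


LT(f1)=x^11, LT(f2)=x^5y^8, lcm=x^11y^8
S(f1,f2) = y^8*f1 - x^6*f2 = -y^15
Reduced GB = {f1, f2, y^15}; degrees 11, 13, 15
Max = 15


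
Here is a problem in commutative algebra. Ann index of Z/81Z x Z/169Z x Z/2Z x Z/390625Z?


Exponent = lcm of the cyclic orders; pairwise coprime => product.
3^4*13^2*2^1*5^8=81*169*2*390625=10694531250


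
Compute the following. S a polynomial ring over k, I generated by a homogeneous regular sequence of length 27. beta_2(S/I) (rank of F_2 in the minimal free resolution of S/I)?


Regular sequence => Koszul complex is the minimal free resolution.
Syz_1 minimally generated by Koszul relations f_i*e_j - f_j*e_i (i<j): mu(Syz_1) = beta_2 = C(m,2) = m(m-1)/2
m=27
27*26/2 = 351


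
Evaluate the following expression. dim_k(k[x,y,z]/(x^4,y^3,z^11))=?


Basis: x^iy^jz^k, i<4,j<3,k<11
4*3*11=132


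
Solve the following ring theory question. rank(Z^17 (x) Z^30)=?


rank(M(x)N) = rank(M)*rank(N)
17*30 = 510


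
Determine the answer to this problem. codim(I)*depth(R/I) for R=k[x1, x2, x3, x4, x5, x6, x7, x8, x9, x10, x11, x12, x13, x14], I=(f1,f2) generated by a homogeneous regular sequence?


codim=2, depth=dim(R/I)=14-2=12
Product=2*12=24


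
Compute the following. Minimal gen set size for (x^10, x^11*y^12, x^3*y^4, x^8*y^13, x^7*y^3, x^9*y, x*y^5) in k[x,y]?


Remove redundant (divisible by others).
x^8*y^13 redundant.
x^11*y^12 redundant.
Min: x^10, x^9*y, x^7*y^3, x^3*y^4, x*y^5
Count=5


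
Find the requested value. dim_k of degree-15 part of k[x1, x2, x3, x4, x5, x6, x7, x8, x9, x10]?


C(d+n-1,n-1)=C(24,9)=1307504


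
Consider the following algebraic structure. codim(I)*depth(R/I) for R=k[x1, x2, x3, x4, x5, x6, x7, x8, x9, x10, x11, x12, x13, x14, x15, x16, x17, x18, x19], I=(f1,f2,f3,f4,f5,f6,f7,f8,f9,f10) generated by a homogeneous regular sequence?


codim=10, depth=dim(R/I)=19-10=9
Product=10*9=90


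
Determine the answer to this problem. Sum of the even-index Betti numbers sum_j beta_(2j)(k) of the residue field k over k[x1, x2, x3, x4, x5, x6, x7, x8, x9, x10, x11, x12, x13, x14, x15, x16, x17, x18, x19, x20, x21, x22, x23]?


Koszul resolution: beta_i(k)=C(n,i), n=23
sum_even C(23,i) = 2^(n-1) = 2^22 = 4194304


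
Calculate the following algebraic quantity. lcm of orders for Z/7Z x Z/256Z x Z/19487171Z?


Exponent = lcm of the cyclic orders; pairwise coprime => product.
7^1*2^8*11^7=7*256*19487171=34921010432


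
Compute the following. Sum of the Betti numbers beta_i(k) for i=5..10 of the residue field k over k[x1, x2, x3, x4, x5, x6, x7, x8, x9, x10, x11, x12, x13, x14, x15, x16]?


Koszul resolution: beta_i(k)=C(n,i), n=16
C(16,5)=4368, C(16,6)=8008, C(16,7)=11440, C(16,8)=12870, C(16,9)=11440, C(16,10)=8008
Sum=56134


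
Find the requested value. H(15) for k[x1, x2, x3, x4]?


C(d+n-1,n-1)=C(18,3)=816


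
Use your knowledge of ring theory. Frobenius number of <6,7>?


gcd(6,7)=1 => F=ab-a-b=6*7-6-7=42-13=29


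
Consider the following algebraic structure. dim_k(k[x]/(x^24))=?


Basis: 1,x,...,x^23
dim=24


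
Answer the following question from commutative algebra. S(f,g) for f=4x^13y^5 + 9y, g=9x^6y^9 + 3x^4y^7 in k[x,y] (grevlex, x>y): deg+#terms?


LT(f)=4x^13y^5, LT(g)=9x^6y^9
lcm(LM)=x^13y^9
S(f,g) (scaled by 36 to clear denominators) = 9y^4*f - 4x^7*g = -12x^11y^7 + 81y^5
2 terms, deg 18.
18+2=20


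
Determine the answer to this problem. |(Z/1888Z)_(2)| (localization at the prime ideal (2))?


2-primary part: 1888=2^5*59
Size=2^5=32


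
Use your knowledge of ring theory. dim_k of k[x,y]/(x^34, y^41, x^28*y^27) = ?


k[x,y]/I, I = (x^34, y^41, x^28*y^27)
Rect: 34x41=1394. Corner: (34-28)x(41-27)=84.
dim = 1394-84 = 1310


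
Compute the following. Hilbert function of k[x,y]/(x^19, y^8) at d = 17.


k[x,y], I = (x^19, y^8), d = 17
Need i < 19 and d-i < 8.
Range: 10 <= i <= 17.
H(17) = 8


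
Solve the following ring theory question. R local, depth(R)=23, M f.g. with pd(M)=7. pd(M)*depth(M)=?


pd+depth=23
depth=23-7=16
pd*depth=7*16=112


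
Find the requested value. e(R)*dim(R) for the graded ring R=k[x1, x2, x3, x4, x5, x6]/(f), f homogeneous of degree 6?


e(R)=deg(f)=6, dim(R)=6-1=5
e*dim=6*5=30


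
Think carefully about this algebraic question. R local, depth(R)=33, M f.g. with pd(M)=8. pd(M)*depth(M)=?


pd+depth=33
depth=33-8=25
pd*depth=8*25=200


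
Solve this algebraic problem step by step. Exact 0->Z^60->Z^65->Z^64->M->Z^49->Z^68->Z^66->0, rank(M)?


Alt sum=0:
(-1)^0*60 + (-1)^1*65 + (-1)^2*64 + (-1)^3*? + (-1)^4*49 + (-1)^5*68 + (-1)^6*66=0
rank(M)=106


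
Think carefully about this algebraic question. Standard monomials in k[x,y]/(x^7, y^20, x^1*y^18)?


k[x,y]/I, I = (x^7, y^20, x^1*y^18)
Rect: 7x20=140. Corner: (7-1)x(20-18)=12.
dim = 140-12 = 128


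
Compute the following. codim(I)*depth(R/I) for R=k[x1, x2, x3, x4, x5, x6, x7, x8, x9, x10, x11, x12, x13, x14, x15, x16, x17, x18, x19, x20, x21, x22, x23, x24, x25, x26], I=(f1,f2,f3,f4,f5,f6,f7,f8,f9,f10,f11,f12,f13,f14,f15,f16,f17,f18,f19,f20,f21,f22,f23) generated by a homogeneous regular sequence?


codim=23, depth=dim(R/I)=26-23=3
Product=23*3=69


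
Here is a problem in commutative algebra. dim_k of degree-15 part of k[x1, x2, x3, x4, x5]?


C(d+n-1,n-1)=C(19,4)=3876


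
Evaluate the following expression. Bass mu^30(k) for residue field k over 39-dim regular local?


C(n,i)=C(39,30)=211915132


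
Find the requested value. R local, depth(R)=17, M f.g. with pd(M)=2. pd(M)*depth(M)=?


pd+depth=17
depth=17-2=15
pd*depth=2*15=30


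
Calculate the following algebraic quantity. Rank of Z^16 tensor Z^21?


rank(M(x)N) = rank(M)*rank(N)
16*21 = 336


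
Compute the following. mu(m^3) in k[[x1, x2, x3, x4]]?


C(n+d-1,d)=C(6,3)=20


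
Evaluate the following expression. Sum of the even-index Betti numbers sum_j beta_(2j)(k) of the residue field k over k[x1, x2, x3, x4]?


Koszul resolution: beta_i(k)=C(n,i), n=4
sum_even C(4,i) = 2^(n-1) = 2^3 = 8


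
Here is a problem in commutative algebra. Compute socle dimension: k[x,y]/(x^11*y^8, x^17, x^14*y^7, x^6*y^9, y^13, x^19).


Socle = ann(m) = span of standard monomials u with x*u, y*u in I (staircase corners).
Redundant generators: x^19
Minimal generators: x^17, x^14*y^7, x^11*y^8, x^6*y^9, y^13
Corners: x^5y^12, x^10y^8, x^13y^7, x^16y^6
Socle dim=4


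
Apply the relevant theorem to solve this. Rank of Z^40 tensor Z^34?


rank(M(x)N) = rank(M)*rank(N)
40*34 = 1360


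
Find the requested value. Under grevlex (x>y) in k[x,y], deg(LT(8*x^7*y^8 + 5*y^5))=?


LT: 8*x^7*y^8
deg_x=7, deg_y=8
Total=7+8=15


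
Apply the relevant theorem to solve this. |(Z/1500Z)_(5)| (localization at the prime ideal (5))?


5-primary part: 1500=5^3*12
Size=5^3=125


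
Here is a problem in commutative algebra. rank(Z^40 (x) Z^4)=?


rank(M(x)N) = rank(M)*rank(N)
40*4 = 160


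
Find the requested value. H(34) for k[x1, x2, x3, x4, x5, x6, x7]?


C(d+n-1,n-1)=C(40,6)=3838380


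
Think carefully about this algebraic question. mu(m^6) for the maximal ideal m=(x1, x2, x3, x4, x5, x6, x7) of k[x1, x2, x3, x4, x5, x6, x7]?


Graded Nakayama: mu(m^d) = dim_k (m^d/m^(d+1)) = #degree-6 monomials in 7 vars
C(n+d-1,d)=C(12,6)=924


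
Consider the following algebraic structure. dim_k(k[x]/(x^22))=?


Basis: 1,x,...,x^21
dim=22


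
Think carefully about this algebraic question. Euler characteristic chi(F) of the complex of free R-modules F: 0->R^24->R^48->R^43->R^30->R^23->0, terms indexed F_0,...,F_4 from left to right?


chi = sum (-1)^i * rank:
(-1)^0*24=24
(-1)^1*48=-48
(-1)^2*43=43
(-1)^3*30=-30
(-1)^4*23=23
chi=12


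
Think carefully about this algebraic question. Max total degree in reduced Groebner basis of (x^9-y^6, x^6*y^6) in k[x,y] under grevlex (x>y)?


LT(f1)=x^9, LT(f2)=x^6y^6, lcm=x^9y^6
S(f1,f2) = y^6*f1 - x^3*f2 = -y^12
Reduced GB = {f1, f2, y^12}; degrees 9, 12, 12
Max = 12


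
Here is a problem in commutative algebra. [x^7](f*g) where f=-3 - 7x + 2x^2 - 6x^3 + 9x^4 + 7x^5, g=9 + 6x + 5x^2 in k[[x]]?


[x^7] = sum a_i*b_j, i+j=7
  7*5=35
Sum=35


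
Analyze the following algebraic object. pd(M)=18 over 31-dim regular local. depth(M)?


pd+depth=depth(R)=31
depth=31-18=13


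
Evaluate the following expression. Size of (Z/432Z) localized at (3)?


3-primary part: 432=3^3*16
Size=3^3=27


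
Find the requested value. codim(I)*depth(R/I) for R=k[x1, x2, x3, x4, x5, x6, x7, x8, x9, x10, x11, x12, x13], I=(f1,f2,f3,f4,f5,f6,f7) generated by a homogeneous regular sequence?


codim=7, depth=dim(R/I)=13-7=6
Product=7*6=42


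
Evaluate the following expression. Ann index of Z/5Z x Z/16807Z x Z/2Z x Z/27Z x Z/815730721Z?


Exponent = lcm of the cyclic orders; pairwise coprime => product.
5^1*7^5*2^1*3^3*13^8=5*16807*2*27*815730721=3701696281518690


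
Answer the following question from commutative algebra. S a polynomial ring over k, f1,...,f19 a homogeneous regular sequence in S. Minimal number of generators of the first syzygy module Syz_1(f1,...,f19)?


Regular sequence => Koszul complex is the minimal free resolution.
Syz_1 minimally generated by Koszul relations f_i*e_j - f_j*e_i (i<j): mu(Syz_1) = beta_2 = C(m,2) = m(m-1)/2
m=19
19*18/2 = 171


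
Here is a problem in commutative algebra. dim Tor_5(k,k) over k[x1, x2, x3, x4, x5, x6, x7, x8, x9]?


Koszul: C(n,i)=C(9,5)=126


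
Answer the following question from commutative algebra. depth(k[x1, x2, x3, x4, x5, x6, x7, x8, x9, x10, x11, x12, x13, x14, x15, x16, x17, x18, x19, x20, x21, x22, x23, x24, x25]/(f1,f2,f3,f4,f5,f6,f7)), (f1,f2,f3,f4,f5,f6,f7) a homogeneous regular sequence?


depth(R)=25
depth(R/I)=25-7=18


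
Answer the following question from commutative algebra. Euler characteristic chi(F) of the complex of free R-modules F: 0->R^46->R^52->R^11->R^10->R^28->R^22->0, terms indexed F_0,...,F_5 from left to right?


chi = sum (-1)^i * rank:
(-1)^0*46=46
(-1)^1*52=-52
(-1)^2*11=11
(-1)^3*10=-10
(-1)^4*28=28
(-1)^5*22=-22
chi=1


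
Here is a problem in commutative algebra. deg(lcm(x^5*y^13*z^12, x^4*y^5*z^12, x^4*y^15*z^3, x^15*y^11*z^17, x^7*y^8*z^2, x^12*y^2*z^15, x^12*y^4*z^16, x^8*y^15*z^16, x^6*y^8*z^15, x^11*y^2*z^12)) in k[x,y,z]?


lcm = componentwise max:
x: max(5,4,4,15,7,12,12,8,6,11)=15
y: max(13,5,15,11,8,2,4,15,8,2)=15
z: max(12,12,3,17,2,15,16,16,15,12)=17
Total=15+15+17=47


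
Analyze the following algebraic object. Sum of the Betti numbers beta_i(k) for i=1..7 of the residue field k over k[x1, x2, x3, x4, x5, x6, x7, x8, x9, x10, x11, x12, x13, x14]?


Koszul resolution: beta_i(k)=C(n,i), n=14
C(14,1)=14, C(14,2)=91, C(14,3)=364, C(14,4)=1001, C(14,5)=2002, C(14,6)=3003, C(14,7)=3432
Sum=9907


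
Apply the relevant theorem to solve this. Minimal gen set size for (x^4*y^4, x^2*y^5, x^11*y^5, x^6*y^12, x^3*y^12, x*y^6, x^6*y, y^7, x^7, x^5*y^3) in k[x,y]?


Remove redundant (divisible by others).
x^6*y^12 redundant.
x^3*y^12 redundant.
x^11*y^5 redundant.
Min: x^7, x^6*y, x^5*y^3, x^4*y^4, x^2*y^5, x*y^6, y^7
Count=7


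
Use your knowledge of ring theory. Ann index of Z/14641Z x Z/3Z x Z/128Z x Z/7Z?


Exponent = lcm of the cyclic orders; pairwise coprime => product.
11^4*3^1*2^7*7^1=14641*3*128*7=39355008


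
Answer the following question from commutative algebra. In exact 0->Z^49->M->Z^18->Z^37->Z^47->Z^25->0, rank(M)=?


Alt sum=0:
(-1)^0*49 + (-1)^1*? + (-1)^2*18 + (-1)^3*37 + (-1)^4*47 + (-1)^5*25=0
rank(M)=52


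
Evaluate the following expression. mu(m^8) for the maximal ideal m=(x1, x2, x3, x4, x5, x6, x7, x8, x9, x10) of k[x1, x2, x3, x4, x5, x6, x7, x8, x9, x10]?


Graded Nakayama: mu(m^d) = dim_k (m^d/m^(d+1)) = #degree-8 monomials in 10 vars
C(n+d-1,d)=C(17,8)=24310


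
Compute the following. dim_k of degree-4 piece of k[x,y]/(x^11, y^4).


k[x,y], I = (x^11, y^4), d = 4
Need i < 11 and d-i < 4.
Range: 1 <= i <= 4.
H(4) = 4


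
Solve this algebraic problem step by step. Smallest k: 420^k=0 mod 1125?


420^k mod 1125:
k=1: 420
k=2: 900
k=3: 0
First zero at k = 3


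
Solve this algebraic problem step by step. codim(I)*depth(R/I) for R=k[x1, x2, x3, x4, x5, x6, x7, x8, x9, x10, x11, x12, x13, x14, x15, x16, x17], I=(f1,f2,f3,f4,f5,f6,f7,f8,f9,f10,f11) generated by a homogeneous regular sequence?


codim=11, depth=dim(R/I)=17-11=6
Product=11*6=66


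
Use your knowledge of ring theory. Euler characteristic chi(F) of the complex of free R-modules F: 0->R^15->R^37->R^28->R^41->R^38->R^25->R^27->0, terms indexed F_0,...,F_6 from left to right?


chi = sum (-1)^i * rank:
(-1)^0*15=15
(-1)^1*37=-37
(-1)^2*28=28
(-1)^3*41=-41
(-1)^4*38=38
(-1)^5*25=-25
(-1)^6*27=27
chi=5


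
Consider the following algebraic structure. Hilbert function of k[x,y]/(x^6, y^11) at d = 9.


k[x,y], I = (x^6, y^11), d = 9
Need i < 6 and d-i < 11.
Range: 0 <= i <= 5.
H(9) = 6


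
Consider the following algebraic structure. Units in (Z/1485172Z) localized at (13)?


Local ring = Z/371293Z.
phi(371293) = 13^4*(13-1) = 342732


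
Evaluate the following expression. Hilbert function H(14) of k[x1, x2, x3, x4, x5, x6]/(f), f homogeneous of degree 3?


C(19,5)-C(16,5)=11628-4368=7260


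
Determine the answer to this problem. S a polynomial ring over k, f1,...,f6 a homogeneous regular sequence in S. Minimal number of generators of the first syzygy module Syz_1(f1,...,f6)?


Regular sequence => Koszul complex is the minimal free resolution.
Syz_1 minimally generated by Koszul relations f_i*e_j - f_j*e_i (i<j): mu(Syz_1) = beta_2 = C(m,2) = m(m-1)/2
m=6
6*5/2 = 15
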